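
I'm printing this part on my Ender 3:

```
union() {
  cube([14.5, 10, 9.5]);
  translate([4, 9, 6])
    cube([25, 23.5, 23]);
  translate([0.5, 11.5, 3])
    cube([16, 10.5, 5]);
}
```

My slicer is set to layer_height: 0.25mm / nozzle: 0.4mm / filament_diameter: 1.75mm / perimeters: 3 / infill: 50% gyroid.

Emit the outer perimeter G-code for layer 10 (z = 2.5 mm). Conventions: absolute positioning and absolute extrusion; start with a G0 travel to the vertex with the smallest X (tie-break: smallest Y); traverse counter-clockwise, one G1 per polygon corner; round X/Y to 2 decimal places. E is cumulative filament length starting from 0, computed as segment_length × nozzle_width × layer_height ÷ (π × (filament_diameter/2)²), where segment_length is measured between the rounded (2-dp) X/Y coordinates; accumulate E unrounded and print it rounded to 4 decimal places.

G0 X0.00 Y0.00 Z2.50
G1 X14.50 Y0.00 E0.6028
G1 X14.50 Y10.00 E1.0186
G1 X0.00 Y10.00 E1.6214
G1 X0.00 Y0.00 E2.0372

At z = 2.5 mm: the cube (footprint 14.5×10) is included at this height; the cube at (4, 9) does not reach this height (z outside [6, 29]); the cube at (0.5, 11.5) does not reach this height (z outside [3, 8]); Combining (union): only the 14.5×10 cube is present, so the union is just that shape — 1 connected region. The outline is a single polygon with 4 vertices. Extrusion per mm of travel: 0.4 × 0.25 / (π × 0.875²) = 0.041575. Accumulating E over each segment gives final E = 2.0372.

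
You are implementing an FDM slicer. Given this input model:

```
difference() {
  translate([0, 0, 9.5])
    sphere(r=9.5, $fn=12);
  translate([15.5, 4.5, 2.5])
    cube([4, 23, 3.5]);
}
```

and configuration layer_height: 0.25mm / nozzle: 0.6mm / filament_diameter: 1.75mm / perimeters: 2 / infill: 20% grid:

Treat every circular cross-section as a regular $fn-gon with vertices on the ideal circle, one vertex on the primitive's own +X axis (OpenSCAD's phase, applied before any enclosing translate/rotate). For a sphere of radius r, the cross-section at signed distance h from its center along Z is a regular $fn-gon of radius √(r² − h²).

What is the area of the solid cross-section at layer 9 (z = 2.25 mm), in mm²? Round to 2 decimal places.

At z = 2.25 mm: the r=9.5 sphere slices to a regular 12-gon of circumradius 6.139 (√(r²−h²) with h=7.25 from center) (area = (12/2)·6.139²·sin(360°/12) = 113.06 mm²); the cube at (15.5, 4.5) does not reach this height (z outside [2.5, 6]); Subtracting the remaining from the first: none of the subtracted shapes is present at this height, so the r=9.5 sphere is unchanged — area = 113.06 mm². Overall, the cross-section is a single solid region. Net area = 113.06 mm².

113.06 mm²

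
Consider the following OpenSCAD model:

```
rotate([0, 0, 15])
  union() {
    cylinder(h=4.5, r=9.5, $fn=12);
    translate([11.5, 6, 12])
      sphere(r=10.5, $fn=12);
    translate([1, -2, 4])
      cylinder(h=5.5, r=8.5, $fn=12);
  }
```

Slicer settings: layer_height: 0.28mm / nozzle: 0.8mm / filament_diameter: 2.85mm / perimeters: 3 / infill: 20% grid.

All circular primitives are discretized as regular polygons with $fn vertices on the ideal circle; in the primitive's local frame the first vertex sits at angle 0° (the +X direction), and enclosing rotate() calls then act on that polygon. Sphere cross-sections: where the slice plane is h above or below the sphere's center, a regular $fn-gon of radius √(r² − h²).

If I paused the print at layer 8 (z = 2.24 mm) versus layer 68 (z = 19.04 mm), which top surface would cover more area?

layer 8 (z = 2.24 mm)

Layer 8 (z = 2.24): the r=9.5 cylinder gives a regular 12-gon of circumradius 9.5 (constant along its height) (area = (12/2)·9.500²·sin(360°/12) = 270.75 mm²); the sphere at (11.5, 6): section is a regular 12-gon, circumradius = √(r²−h²) = √(10.5²−9.76²) = 3.872 (area = (12/2)·3.872²·sin(360°/12) = 44.98 mm²); the cylinder at (1, -2) is absent (z outside [4, 9.5]); Combining (union): the regions partially overlap — summed areas 315.73 mm² minus the doubly-counted overlap 0.28 mm² gives 315.45 mm² — area = 315.45 mm²; (rotated 15° about Z; rotation is an isometry so areas/perimeters/island counts are preserved). So its area = 315.45 mm². Layer 68 (z = 19.04): the cylinder does not reach this height (z outside [0, 4.5]); the sphere at (11.5, 6): section is a regular 12-gon, circumradius = √(r²−h²) = √(10.5²−7.04²) = 7.790 (area = (12/2)·7.790²·sin(360°/12) = 182.07 mm²); the cylinder at (1, -2) does not reach this height (z outside [4, 9.5]); Combining (union): only the r=10.5 sphere at (11.5, 6) is present, so the union is just that shape — area = 182.07 mm²; (whole slice rotated 15° about Z — lengths, areas and connectivity unchanged). So its area = 182.07 mm². Layer 8 is larger (315.45 vs 182.07 mm²).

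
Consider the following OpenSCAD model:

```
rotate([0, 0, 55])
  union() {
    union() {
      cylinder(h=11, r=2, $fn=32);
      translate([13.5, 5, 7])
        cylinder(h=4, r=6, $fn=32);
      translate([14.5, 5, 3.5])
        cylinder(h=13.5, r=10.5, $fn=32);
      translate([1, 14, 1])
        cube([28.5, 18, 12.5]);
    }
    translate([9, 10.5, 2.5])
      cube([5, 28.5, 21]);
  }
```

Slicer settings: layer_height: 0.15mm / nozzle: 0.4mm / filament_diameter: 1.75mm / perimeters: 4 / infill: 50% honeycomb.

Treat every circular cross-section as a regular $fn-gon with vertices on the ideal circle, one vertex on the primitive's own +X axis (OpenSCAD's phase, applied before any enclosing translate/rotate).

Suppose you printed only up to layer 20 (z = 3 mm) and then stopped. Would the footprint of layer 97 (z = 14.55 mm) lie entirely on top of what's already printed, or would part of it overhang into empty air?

Compare the two slices. At z = 3: the r=2 cylinder contributes a regular 32-gon of circumradius 2 (area = (32/2)·2.000²·sin(360°/32) = 12.49 mm²); the cylinder at (13.5, 5) does not reach this height (z outside [7, 11]); the cylinder at (14.5, 5) is not intersected at this z (z outside [3.5, 17]); the cube at (1, 14) is present — its section is the full 28.5×18 rectangle (area 513.00 mm²); Combining (union): the 2 present regions are separate (no shared area or edge), so areas and boundary lengths simply add and each stays a separate island — area = 525.49 mm²; the 5×28.5 cube at (9, 10.5) contributes its full rectangle (area 142.50 mm²); Taking the union: the regions partially overlap — summed areas 667.99 mm² minus the doubly-counted overlap 90.00 mm² gives 577.99 mm² — area = 577.99 mm²; (whole slice rotated 55° about Z — lengths, areas and connectivity unchanged). At z = 14.55: the cylinder is not intersected at this z (z outside [0, 11]); the cylinder at (13.5, 5) is not intersected at this z (z outside [7, 11]); the r=10.5 cylinder at (14.5, 5) gives a regular 32-gon of circumradius 10.5 (constant along its height) (area = (32/2)·10.500²·sin(360°/32) = 344.14 mm²); the cube at (1, 14) is absent (z outside [1, 13.5]); Taking the union: only the r=10.5 cylinder at (14.5, 5) is present, so the union is just that shape — area = 344.14 mm²; the cube at (9, 10.5) is present — its section is the full 5×28.5 rectangle (area 142.50 mm²); Merging all regions: the regions partially overlap — summed areas 486.64 mm² minus the doubly-counted overlap 22.05 mm² gives 464.59 mm² — area = 464.59 mm²; (rotated 55° about Z; rotation is an isometry so areas/perimeters/island counts are preserved). Checking containment: at z = 14.55 the cross-section extends beyond the z = 3 cross-section by about 316.06 mm².

part overhangs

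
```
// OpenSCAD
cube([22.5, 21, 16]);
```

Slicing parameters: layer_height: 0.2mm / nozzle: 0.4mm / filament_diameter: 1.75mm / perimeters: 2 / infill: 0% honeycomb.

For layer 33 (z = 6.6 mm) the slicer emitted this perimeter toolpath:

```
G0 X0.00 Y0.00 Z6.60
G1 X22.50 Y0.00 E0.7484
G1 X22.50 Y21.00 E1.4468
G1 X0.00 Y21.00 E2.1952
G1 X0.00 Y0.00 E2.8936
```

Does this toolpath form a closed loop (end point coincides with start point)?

yes

Start point (G0): (0.00, 0.00). End point (last G1): the path returns to the start — closed.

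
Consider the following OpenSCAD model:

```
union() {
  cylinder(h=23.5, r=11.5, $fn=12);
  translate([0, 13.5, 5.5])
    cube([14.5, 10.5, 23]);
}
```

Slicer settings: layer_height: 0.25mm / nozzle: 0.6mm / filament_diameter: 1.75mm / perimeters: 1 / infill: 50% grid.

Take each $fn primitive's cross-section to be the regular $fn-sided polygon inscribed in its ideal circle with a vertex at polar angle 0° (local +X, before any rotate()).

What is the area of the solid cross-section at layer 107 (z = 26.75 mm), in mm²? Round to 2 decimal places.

152.25 mm²

At z = 26.75 mm: the cylinder is absent (z outside [0, 23.5]); the 14.5×10.5 cube at (0, 13.5) contributes its full rectangle (area 152.25 mm²); Taking the union: only the 14.5×10.5 cube at (0, 13.5) is present, so the union is just that shape — area = 152.25 mm². Overall, the cross-section is a single solid region. Net area = 152.25 mm².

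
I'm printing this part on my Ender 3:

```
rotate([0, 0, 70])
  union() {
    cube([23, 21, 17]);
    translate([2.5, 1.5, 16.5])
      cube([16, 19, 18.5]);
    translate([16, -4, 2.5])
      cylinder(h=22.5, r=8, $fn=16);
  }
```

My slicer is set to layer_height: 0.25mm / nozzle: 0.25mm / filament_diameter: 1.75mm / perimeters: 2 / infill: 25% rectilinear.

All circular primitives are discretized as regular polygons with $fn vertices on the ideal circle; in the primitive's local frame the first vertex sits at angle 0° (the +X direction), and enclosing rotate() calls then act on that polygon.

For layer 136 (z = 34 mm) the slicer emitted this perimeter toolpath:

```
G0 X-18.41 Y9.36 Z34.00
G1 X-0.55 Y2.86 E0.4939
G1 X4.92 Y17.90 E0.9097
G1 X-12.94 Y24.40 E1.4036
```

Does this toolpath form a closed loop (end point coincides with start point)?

no

Start point (G0): (-18.41, 9.36). End point (last G1): the path does not return to the start — open.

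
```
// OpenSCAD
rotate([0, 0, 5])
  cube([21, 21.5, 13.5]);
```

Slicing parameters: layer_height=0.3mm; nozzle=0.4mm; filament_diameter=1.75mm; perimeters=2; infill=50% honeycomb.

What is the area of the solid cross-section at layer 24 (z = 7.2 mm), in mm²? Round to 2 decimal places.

At z = 7.2 mm: the cube is present — its section is the full 21×21.5 rectangle (area 451.50 mm²); (rotated 5° about Z; rotation is an isometry so areas/perimeters/island counts are preserved). Overall, the cross-section is a single solid region. Net area = 451.50 mm².

451.50 mm²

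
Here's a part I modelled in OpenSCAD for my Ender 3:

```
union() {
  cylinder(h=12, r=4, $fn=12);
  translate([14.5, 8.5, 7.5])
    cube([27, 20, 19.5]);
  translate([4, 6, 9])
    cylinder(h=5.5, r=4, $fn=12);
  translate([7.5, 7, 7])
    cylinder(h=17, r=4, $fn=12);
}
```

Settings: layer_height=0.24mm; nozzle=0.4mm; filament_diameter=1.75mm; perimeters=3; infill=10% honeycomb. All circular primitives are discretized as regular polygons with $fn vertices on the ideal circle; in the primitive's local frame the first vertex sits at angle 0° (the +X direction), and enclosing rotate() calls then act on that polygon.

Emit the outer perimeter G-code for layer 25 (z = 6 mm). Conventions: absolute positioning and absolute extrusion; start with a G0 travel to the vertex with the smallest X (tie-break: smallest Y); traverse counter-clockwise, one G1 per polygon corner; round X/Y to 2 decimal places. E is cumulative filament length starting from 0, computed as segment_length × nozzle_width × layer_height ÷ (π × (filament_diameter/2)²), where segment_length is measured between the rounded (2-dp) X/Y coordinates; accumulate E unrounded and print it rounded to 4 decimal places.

G0 X-4.00 Y0.00 Z6.00
G1 X-3.46 Y-2.00 E0.0827
G1 X-2.00 Y-3.46 E0.1651
G1 X0.00 Y-4.00 E0.2478
G1 X2.00 Y-3.46 E0.3305
G1 X3.46 Y-2.00 E0.4129
G1 X4.00 Y0.00 E0.4955
G1 X3.46 Y2.00 E0.5782
G1 X2.00 Y3.46 E0.6606
G1 X0.00 Y4.00 E0.7433
G1 X-2.00 Y3.46 E0.8260
G1 X-3.46 Y2.00 E0.9084
G1 X-4.00 Y0.00 E0.9911

At z = 6 mm: the r=4 cylinder contributes a regular 12-gon of circumradius 4; the cube at (14.5, 8.5) is absent (z outside [7.5, 27]); the cylinder at (4, 6) is absent (z outside [9, 14.5]); the cylinder at (7.5, 7) is absent (z outside [7, 24]); Merging all regions: only the r=4 cylinder is present, so the union is just that shape — 1 connected region. The outline is a single polygon with 12 vertices. Extrusion per mm of travel: 0.4 × 0.24 / (π × 0.875²) = 0.039912. Accumulating E over each segment gives final E = 0.9911.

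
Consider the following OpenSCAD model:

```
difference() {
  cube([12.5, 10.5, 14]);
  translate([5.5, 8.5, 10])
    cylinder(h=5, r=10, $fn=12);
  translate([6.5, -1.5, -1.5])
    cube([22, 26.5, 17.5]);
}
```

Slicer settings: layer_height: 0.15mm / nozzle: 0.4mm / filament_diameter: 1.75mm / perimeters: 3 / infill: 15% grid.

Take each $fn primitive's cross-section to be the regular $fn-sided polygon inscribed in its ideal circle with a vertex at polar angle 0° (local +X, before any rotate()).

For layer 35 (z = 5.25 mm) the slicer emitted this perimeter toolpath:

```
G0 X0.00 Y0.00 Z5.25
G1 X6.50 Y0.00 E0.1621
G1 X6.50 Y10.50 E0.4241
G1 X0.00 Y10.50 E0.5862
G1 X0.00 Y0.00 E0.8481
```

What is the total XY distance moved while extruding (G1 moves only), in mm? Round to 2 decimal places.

34.00 mm

Sum the Euclidean lengths of each G1 segment: total = 34.00 mm.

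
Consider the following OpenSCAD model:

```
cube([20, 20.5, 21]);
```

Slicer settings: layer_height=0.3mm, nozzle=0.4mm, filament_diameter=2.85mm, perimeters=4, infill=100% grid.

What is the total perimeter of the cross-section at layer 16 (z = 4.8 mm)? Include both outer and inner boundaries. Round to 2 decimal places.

81.00 mm

At z = 4.8 mm: the 20×20.5 cube contributes its full rectangle (perimeter 81.00 mm). Overall, the cross-section is a single solid region. Total boundary length (outer) = 81.00 mm.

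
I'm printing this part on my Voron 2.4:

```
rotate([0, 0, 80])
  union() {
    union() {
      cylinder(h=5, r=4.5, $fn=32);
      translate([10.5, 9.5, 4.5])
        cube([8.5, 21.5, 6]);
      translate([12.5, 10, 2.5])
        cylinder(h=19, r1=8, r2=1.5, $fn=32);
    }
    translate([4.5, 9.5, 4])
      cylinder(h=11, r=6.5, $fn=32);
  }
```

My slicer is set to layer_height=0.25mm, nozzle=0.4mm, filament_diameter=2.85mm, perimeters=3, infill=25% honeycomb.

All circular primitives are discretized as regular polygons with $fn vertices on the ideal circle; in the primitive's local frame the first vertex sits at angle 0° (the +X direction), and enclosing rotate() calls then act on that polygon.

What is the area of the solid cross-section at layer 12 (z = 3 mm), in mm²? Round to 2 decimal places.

254.53 mm²

At z = 3 mm: the r=4.5 cylinder gives a regular 32-gon of circumradius 4.5 (constant along its height) (area = (32/2)·4.500²·sin(360°/32) = 63.21 mm²); the cube at (10.5, 9.5) is absent (z outside [4.5, 10.5]); the cone at (12.5, 10): at t=0.026 of its height the radius interpolates to r₁+(r₂−r₁)t = 7.829, giving a regular 32-gon of that circumradius (area = (32/2)·7.829²·sin(360°/32) = 191.32 mm²); Taking the union: the 2 present regions are separate (no shared area or edge), so areas and boundary lengths simply add and each stays a separate island — area = 254.53 mm²; the cylinder at (4.5, 9.5) is not intersected at this z (z outside [4, 15]); Combining (union): only that combined region is present, so the union is just that shape — area = 254.53 mm²; (rotated 80° about Z; rotation is an isometry so areas/perimeters/island counts are preserved). Overall, the cross-section has 2 separate islands. Net area = 254.53 mm².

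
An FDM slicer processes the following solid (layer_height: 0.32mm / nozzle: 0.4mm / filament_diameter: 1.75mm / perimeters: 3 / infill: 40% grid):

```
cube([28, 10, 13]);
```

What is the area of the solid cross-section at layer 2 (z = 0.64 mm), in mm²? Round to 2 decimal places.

280.00 mm²

At z = 0.64 mm: the cube (footprint 28×10) is included at this height (area 280.00 mm²). Overall, the cross-section is a single solid region. Net area = 280.00 mm².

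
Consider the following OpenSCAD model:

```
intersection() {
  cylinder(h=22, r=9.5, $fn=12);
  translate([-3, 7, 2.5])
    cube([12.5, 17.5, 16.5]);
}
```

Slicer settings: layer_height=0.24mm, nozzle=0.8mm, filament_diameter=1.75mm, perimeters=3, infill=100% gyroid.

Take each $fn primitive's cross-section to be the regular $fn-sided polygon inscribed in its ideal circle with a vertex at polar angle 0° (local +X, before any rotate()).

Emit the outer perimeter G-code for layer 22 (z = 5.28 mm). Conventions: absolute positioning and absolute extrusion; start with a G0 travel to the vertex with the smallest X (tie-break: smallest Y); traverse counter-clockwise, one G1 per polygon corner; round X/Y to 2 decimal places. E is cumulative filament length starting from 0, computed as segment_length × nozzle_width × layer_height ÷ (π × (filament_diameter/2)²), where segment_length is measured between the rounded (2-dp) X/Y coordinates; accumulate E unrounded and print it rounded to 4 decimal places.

G0 X-3.00 Y7.00 Z5.28
G1 X5.98 Y7.00 E0.7168
G1 X4.75 Y8.23 E0.8557
G1 X0.00 Y9.50 E1.2482
G1 X-3.00 Y8.70 E1.4960
G1 X-3.00 Y7.00 E1.6317

At z = 5.28 mm: the r=9.5 cylinder gives a regular 12-gon of circumradius 9.5 (constant along its height); the cube at (-3, 7) (footprint 12.5×17.5) is included at this height; Keeping only the common overlap: the 12.5×17.5 cube at (-3, 7) partially overlaps the r=9.5 cylinder; clipping to the common part keeps 15.90 mm² — 1 connected region. The outline is a single polygon with 5 vertices. Extrusion per mm of travel: 0.8 × 0.24 / (π × 0.875²) = 0.079824. Accumulating E over each segment gives final E = 1.6317.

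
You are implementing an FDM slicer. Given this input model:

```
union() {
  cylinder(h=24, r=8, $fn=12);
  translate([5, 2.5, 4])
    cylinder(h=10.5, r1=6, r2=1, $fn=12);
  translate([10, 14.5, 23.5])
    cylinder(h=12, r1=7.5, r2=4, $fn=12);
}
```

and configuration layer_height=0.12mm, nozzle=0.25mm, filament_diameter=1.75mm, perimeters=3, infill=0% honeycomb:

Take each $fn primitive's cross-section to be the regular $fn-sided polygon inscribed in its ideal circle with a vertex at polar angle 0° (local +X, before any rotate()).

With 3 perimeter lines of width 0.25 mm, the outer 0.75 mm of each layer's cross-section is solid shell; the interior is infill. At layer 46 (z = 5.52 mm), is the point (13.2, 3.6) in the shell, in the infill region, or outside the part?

outside

At z = 5.52 mm: the r=8 cylinder contributes a regular 12-gon of circumradius 8; the cone at (5, 2.5): at t=0.145 of its height the radius interpolates to r₁+(r₂−r₁)t = 5.276, giving a regular 12-gon of that circumradius; the cone at (10, 14.5) does not reach this height (z outside [23.5, 35.5]); Taking the union: the regions partially overlap (shared area 58.51 mm²), so overlapping operands fuse into one piece — 1 connected region. Overall, the cross-section is a single solid region. The nearest boundary edge runs (9.57, 5.14)→(10.28, 2.50); distance from the point to it = 3.11 mm. The point is not inside any of the regions above, so it lies outside the cross-section (3.11 mm from the nearest boundary).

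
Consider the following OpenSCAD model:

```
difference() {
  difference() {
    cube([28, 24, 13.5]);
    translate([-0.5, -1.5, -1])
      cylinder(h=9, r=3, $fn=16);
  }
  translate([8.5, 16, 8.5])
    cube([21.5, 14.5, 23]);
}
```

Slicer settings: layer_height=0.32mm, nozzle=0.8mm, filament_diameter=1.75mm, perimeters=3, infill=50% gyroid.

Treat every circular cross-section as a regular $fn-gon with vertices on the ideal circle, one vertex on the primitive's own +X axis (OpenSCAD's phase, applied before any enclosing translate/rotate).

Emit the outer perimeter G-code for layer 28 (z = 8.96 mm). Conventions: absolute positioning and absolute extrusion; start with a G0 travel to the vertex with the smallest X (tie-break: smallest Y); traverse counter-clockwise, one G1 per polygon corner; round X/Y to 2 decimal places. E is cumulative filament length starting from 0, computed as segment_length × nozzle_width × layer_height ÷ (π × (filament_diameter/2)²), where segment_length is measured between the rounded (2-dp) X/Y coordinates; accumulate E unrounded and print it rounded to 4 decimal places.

At z = 8.96 mm: the cube (footprint 28×24) is included at this height; the cylinder at (-0.5, -1.5) is not intersected at this z (z outside [-1, 8]); Taking the first minus the rest: none of the subtracted shapes is present at this height, so the 28×24 cube is unchanged — 1 connected region; the cube at (8.5, 16) (footprint 21.5×14.5) is included at this height; Subtracting the remaining from the first: starting from that combined region, the 21.5×14.5 cube at (8.5, 16) partially overlaps it — only the 156.00 mm² overlap (of its 311.75 mm²) is removed, clipping the outline — 1 connected region. The outline is a single polygon with 6 vertices. Extrusion per mm of travel: 0.8 × 0.32 / (π × 0.875²) = 0.106432. Accumulating E over each segment gives final E = 11.0690.

G0 X0.00 Y0.00 Z8.96
G1 X28.00 Y0.00 E2.9801
G1 X28.00 Y16.00 E4.6830
G1 X8.50 Y16.00 E6.7585
G1 X8.50 Y24.00 E7.6099
G1 X0.00 Y24.00 E8.5146
G1 X0.00 Y0.00 E11.0690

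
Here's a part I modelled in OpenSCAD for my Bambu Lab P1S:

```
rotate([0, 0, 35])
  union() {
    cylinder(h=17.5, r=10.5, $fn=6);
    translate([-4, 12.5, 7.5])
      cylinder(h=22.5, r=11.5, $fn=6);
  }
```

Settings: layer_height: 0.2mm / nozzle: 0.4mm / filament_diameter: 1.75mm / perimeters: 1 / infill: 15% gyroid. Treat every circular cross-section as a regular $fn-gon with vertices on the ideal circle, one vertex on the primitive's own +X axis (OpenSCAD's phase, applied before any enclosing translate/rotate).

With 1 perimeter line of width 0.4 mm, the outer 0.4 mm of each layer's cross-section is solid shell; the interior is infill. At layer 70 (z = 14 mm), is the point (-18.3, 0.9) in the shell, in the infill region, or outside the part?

shell

At z = 14 mm: the r=10.5 cylinder gives a regular 6-gon of circumradius 10.5 (constant along its height); the r=11.5 cylinder at (-4, 12.5) gives a regular 6-gon of circumradius 11.5 (constant along its height); Merging all regions: the regions partially overlap (shared area 70.62 mm²), so overlapping operands fuse into one piece — 1 connected region; (whole slice rotated 35° about Z — lengths, areas and connectivity unchanged). Overall, the cross-section is a single solid region. Undo the 35° rotation: the query point maps to (-14.474, 11.234) in the un-rotated model frame. The nearest boundary edge runs (-9.75, 2.54)→(-15.50, 12.50); distance from the point to it = 0.26 mm. The point is inside the cross-section, 0.26 mm from the nearest boundary — within the 0.4 mm shell band (1 × 0.4).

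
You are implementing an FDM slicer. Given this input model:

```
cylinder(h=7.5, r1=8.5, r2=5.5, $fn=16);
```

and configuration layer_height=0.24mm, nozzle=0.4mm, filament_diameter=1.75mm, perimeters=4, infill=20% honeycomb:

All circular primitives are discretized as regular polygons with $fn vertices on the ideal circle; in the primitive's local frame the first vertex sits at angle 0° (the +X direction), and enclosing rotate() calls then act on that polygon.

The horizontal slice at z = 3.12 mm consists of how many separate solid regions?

At z = 3.12 mm: the cone contributes a regular 16-gon of circumradius 7.252 (interpolated between r1=8.5 and r2=5.5 at t=0.416). The result has 1 disconnected region.

1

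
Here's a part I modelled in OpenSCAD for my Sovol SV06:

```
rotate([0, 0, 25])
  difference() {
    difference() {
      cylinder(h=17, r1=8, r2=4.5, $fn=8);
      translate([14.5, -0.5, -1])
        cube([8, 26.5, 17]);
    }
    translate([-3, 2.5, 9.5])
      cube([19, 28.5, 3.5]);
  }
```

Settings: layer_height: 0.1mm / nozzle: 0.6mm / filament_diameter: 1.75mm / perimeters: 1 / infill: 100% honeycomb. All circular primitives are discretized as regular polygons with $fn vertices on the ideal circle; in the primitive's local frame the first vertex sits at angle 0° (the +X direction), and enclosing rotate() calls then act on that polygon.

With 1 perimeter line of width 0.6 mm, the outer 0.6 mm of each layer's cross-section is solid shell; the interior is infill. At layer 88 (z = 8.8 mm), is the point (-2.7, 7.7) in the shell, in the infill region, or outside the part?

outside

At z = 8.8 mm: the cone (r1=8→r2=4.5) has section circumradius 6.188 here — a regular 8-gon; the 8×26.5 cube at (14.5, -0.5) contributes its full rectangle; Subtracting the remaining from the first: starting from the cone, the 8×26.5 cube at (14.5, -0.5) misses the remaining region (no effect) — 1 connected region; the cube at (-3, 2.5) is absent (z outside [9.5, 13]); Subtracting the remaining from the first: none of the subtracted shapes is present at this height, so the result so far is unchanged — 1 connected region; (rotated 25° about Z; rotation is an isometry so areas/perimeters/island counts are preserved). Overall, the cross-section is a single solid region. Undo the 25° rotation: the query point maps to (0.807, 8.120) in the un-rotated model frame. The nearest boundary edge runs (0.00, 6.19)→(4.38, 4.38); distance from the point to it = 2.09 mm. The point is not inside any of the regions above, so it lies outside the cross-section (2.09 mm from the nearest boundary).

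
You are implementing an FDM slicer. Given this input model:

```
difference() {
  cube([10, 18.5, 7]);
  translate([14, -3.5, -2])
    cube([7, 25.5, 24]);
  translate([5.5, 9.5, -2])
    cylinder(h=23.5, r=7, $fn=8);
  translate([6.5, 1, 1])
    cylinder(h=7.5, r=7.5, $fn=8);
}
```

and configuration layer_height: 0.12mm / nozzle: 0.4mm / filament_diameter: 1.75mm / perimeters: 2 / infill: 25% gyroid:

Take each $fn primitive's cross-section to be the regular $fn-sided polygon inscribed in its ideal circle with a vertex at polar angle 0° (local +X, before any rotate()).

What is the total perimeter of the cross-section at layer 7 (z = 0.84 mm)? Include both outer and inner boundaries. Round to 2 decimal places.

62.82 mm

At z = 0.84 mm: the 10×18.5 cube contributes its full rectangle (perimeter 57.00 mm); the cube at (14, -3.5) is present — its section is the full 7×25.5 rectangle (perimeter 65.00 mm); the r=7 cylinder at (5.5, 9.5) contributes a regular 8-gon of circumradius 7 (perimeter = 2·8·7.000·sin(180°/8) = 42.86 mm); the cylinder at (6.5, 1) is absent (z outside [1, 8.5]); After the difference (first − rest): starting from the 10×18.5 cube, the 7×25.5 cube at (14, -3.5) misses the remaining region (no effect); the r=7 cylinder at (5.5, 9.5) partially overlaps it — only the 118.48 mm² overlap (of its 138.59 mm²) is removed, clipping the outline — boundary = 62.82 mm. Overall, the cross-section has 2 separate islands. Total boundary length (outer) = 62.82 mm.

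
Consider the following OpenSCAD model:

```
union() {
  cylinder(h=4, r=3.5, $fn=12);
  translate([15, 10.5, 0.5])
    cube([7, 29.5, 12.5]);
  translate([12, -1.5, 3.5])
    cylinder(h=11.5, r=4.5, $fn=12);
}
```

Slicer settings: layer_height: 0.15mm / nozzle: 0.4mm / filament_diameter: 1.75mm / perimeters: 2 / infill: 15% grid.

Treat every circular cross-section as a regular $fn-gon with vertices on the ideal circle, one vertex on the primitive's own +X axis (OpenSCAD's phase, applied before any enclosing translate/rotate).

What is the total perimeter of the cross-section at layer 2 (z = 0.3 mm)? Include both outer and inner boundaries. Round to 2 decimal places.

21.74 mm

At z = 0.3 mm: the r=3.5 cylinder gives a regular 12-gon of circumradius 3.5 (constant along its height) (perimeter = 2·12·3.500·sin(180°/12) = 21.74 mm); the cube at (15, 10.5) is not intersected at this z (z outside [0.5, 13]); the cylinder at (12, -1.5) is absent (z outside [3.5, 15]); Combining (union): only the r=3.5 cylinder is present, so the union is just that shape — boundary = 21.74 mm. Overall, the cross-section is a single solid region. Total boundary length (outer) = 21.74 mm.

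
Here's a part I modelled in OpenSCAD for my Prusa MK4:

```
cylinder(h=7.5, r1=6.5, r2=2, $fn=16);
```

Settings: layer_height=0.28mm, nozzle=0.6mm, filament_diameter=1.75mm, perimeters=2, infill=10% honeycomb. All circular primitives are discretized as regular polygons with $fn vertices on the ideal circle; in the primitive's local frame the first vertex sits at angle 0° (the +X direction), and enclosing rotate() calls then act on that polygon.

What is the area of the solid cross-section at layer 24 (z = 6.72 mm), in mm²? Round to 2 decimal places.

At z = 6.72 mm: the cone contributes a regular 16-gon of circumradius 2.468 (interpolated between r1=6.5 and r2=2 at t=0.896) (area = (16/2)·2.468²·sin(360°/16) = 18.65 mm²). Overall, the cross-section is a single solid region. Net area = 18.65 mm².

18.65 mm²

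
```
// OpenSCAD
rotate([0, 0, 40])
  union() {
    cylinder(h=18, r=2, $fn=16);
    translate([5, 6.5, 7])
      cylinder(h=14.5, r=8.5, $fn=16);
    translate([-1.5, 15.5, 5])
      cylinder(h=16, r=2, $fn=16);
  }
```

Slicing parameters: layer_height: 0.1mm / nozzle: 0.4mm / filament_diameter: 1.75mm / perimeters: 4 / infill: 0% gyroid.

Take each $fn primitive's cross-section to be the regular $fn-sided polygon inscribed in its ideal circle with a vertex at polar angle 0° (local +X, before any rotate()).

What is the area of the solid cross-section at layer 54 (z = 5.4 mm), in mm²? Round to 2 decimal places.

24.49 mm²

At z = 5.4 mm: the r=2 cylinder gives a regular 16-gon of circumradius 2 (constant along its height) (area = (16/2)·2.000²·sin(360°/16) = 12.25 mm²); the cylinder at (5, 6.5) does not reach this height (z outside [7, 21.5]); the r=2 cylinder at (-1.5, 15.5) contributes a regular 16-gon of circumradius 2 (area = (16/2)·2.000²·sin(360°/16) = 12.25 mm²); Taking the union: the 2 present regions are separate (no shared area or edge), so areas and boundary lengths simply add and each stays a separate island — area = 24.49 mm²; (rotated 40° about Z; rotation is an isometry so areas/perimeters/island counts are preserved). Overall, the cross-section has 2 separate islands. Net area = 24.49 mm².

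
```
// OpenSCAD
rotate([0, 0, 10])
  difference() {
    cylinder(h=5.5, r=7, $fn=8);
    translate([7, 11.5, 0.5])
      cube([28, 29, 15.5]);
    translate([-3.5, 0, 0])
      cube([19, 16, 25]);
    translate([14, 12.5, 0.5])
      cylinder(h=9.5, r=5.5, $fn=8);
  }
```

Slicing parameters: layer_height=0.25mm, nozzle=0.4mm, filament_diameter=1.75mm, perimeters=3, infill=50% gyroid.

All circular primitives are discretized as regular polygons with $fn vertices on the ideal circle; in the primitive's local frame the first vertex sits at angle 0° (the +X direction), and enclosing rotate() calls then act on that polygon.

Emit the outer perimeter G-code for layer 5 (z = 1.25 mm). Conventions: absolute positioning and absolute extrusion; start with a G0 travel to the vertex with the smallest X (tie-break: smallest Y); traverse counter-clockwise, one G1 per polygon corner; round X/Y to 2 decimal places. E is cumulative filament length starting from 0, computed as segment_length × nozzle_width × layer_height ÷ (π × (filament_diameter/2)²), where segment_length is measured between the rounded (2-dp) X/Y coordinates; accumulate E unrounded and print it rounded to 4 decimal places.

At z = 1.25 mm: the r=7 cylinder gives a regular 8-gon of circumradius 7 (constant along its height); the cube at (7, 11.5) is present — its section is the full 28×29 rectangle; the cube at (-3.5, 0) (footprint 19×16) is included at this height; the r=5.5 cylinder at (14, 12.5) contributes a regular 8-gon of circumradius 5.5; Subtracting the remaining from the first: starting from the r=7 cylinder, the 28×29 cube at (7, 11.5) misses the remaining region (no effect); the 19×16 cube at (-3.5, 0) partially overlaps it — only the 56.61 mm² overlap (of its 304.00 mm²) is removed, clipping the outline; the r=5.5 cylinder at (14, 12.5) misses the remaining region (no effect) — 1 connected region; (rotated 10° about Z; rotation is an isometry so areas/perimeters/island counts are preserved). The outline is a single polygon with 8 vertices. Extrusion per mm of travel: 0.4 × 0.25 / (π × 0.875²) = 0.041575. Accumulating E over each segment gives final E = 1.8464.

G0 X-6.89 Y-1.22 Z1.25
G1 X-4.02 Y-5.73 E0.2223
G1 X1.22 Y-6.89 E0.4454
G1 X5.73 Y-4.02 E0.6676
G1 X6.89 Y1.22 E0.8908
G1 X-3.45 Y-0.61 E1.3273
G1 X-4.41 Y4.86 E1.5582
G1 X-5.73 Y4.02 E1.6233
G1 X-6.89 Y-1.22 E1.8464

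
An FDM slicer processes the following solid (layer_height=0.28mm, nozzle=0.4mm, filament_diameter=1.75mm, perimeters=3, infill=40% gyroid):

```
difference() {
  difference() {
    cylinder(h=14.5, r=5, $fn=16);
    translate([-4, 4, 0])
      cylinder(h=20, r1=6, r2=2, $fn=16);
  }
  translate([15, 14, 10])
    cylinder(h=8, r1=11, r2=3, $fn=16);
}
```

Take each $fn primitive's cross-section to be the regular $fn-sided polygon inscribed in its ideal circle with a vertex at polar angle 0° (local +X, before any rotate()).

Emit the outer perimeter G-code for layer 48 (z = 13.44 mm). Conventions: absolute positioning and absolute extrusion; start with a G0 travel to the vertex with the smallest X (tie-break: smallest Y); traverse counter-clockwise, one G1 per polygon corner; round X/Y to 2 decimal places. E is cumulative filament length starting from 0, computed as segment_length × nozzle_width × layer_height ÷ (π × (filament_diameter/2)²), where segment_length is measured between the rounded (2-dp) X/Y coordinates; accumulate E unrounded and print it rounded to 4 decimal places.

G0 X-5.00 Y0.00 Z13.44
G1 X-4.62 Y-1.91 E0.0907
G1 X-3.54 Y-3.54 E0.1817
G1 X-1.91 Y-4.62 E0.2728
G1 X0.00 Y-5.00 E0.3635
G1 X1.91 Y-4.62 E0.4541
G1 X3.54 Y-3.54 E0.5452
G1 X4.62 Y-1.91 E0.6362
G1 X5.00 Y0.00 E0.7269
G1 X4.62 Y1.91 E0.8176
G1 X3.54 Y3.54 E0.9086
G1 X1.91 Y4.62 E0.9997
G1 X0.00 Y5.00 E1.0904
G1 X-0.85 Y4.83 E1.1307
G1 X-0.69 Y4.00 E1.1701
G1 X-0.94 Y2.73 E1.2304
G1 X-1.66 Y1.66 E1.2904
G1 X-2.73 Y0.94 E1.3505
G1 X-4.00 Y0.69 E1.4107
G1 X-4.83 Y0.85 E1.4501
G1 X-5.00 Y0.00 E1.4905

At z = 13.44 mm: the r=5 cylinder gives a regular 16-gon of circumradius 5 (constant along its height); the cone at (-4, 4): at t=0.672 of its height the radius interpolates to r₁+(r₂−r₁)t = 3.312, giving a regular 16-gon of that circumradius; Taking the first minus the rest: starting from the r=5 cylinder, the cone at (-4, 4) partially overlaps it — only the 10.11 mm² overlap (of its 33.58 mm²) is removed, clipping the outline — 1 connected region; the cone at (15, 14) contributes a regular 16-gon of circumradius 7.560 (interpolated between r1=11 and r2=3 at t=0.430); After the difference (first − rest): starting from the result so far, the cone at (15, 14) misses the remaining region (no effect) — 1 connected region. The outline is a single polygon with 20 vertices. Extrusion per mm of travel: 0.4 × 0.28 / (π × 0.875²) = 0.046564. Accumulating E over each segment gives final E = 1.4905.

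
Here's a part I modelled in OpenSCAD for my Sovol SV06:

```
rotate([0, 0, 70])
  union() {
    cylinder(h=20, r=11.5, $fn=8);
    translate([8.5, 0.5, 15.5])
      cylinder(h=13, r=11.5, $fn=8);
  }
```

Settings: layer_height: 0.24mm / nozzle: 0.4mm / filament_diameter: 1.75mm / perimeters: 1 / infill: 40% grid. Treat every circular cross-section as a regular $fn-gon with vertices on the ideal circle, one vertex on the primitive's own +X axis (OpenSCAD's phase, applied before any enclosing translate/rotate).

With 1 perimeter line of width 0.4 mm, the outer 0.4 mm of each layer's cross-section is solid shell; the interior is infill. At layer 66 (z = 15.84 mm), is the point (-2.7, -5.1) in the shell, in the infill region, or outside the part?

At z = 15.84 mm: the cylinder: section is a regular 8-gon, circumradius r=11.5; the r=11.5 cylinder at (8.5, 0.5) contributes a regular 8-gon of circumradius 11.5; Merging all regions: the regions partially overlap (shared area 193.22 mm²), so overlapping operands fuse into one piece — 1 connected region; (rotated 70° about Z; rotation is an isometry so areas/perimeters/island counts are preserved). Overall, the cross-section is a single solid region. Undo the 70° rotation: the query point maps to (-5.716, 0.793) in the un-rotated model frame. The nearest boundary edge runs (-11.50, 0.00)→(-8.13, 8.13); distance from the point to it = 5.04 mm. The point is inside the cross-section and 5.04 mm from the nearest boundary — more than the 0.4 mm shell width (1 × 0.4), so it's in the infill interior.

infill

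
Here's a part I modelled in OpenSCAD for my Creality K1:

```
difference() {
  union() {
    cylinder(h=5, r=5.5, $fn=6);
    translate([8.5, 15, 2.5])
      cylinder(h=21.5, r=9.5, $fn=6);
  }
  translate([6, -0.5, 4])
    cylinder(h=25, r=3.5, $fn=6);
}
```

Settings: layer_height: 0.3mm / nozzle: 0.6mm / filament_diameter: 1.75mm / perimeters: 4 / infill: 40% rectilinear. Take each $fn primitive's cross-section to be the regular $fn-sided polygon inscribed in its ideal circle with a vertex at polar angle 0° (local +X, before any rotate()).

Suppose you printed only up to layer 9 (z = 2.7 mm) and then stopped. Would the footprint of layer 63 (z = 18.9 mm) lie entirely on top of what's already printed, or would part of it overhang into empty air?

entirely on top

Compare the two slices. At z = 2.7: the r=5.5 cylinder contributes a regular 6-gon of circumradius 5.5 (area = (6/2)·5.500²·sin(360°/6) = 78.59 mm²); the r=9.5 cylinder at (8.5, 15) contributes a regular 6-gon of circumradius 9.5 (area = (6/2)·9.500²·sin(360°/6) = 234.48 mm²); Combining (union): the 2 present regions are separate (no shared area or edge), so areas and boundary lengths simply add and each stays a separate island — area = 313.07 mm²; the cylinder at (6, -0.5) is absent (z outside [4, 29]); After the difference (first − rest): none of the subtracted shapes is present at this height, so that combined region is unchanged — area = 313.07 mm². At z = 18.9: the cylinder is absent (z outside [0, 5]); the cylinder at (8.5, 15): section is a regular 6-gon, circumradius r=9.5 (area = (6/2)·9.500²·sin(360°/6) = 234.48 mm²); Taking the union: only the r=9.5 cylinder at (8.5, 15) is present, so the union is just that shape — area = 234.48 mm²; the r=3.5 cylinder at (6, -0.5) contributes a regular 6-gon of circumradius 3.5 (area = (6/2)·3.500²·sin(360°/6) = 31.83 mm²); Subtracting the remaining from the first: starting from that combined region (234.48 mm²), the r=3.5 cylinder at (6, -0.5) misses the remaining region (no effect) — area = 234.48 mm². Checking containment: the cross-section at z = 18.9 is a subset of the cross-section at z = 2.7.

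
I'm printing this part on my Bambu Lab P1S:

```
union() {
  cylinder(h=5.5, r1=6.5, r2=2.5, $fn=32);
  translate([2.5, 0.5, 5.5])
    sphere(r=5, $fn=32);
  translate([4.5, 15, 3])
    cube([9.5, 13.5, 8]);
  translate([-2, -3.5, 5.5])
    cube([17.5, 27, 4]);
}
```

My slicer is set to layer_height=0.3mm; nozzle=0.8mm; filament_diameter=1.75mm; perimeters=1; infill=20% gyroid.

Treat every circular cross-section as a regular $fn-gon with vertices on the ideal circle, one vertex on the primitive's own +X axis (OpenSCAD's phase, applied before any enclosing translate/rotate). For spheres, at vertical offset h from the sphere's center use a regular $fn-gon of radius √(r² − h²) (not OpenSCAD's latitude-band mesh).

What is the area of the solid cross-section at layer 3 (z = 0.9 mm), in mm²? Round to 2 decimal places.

At z = 0.9 mm: the cone (r1=6.5→r2=2.5) has section circumradius 5.845 here — a regular 32-gon (area = (32/2)·5.845²·sin(360°/32) = 106.66 mm²); the r=5 sphere at (2.5, 0.5) slices to a regular 32-gon of circumradius 1.960 (√(r²−h²) with h=4.6 from center) (area = (32/2)·1.960²·sin(360°/32) = 11.99 mm²); the cube at (4.5, 15) is not intersected at this z (z outside [3, 11]); the cube at (-2, -3.5) is absent (z outside [5.5, 9.5]); Taking the union: the r=5 sphere at (2.5, 0.5) lies entirely inside the cone, so the union is just the cone — area = 106.66 mm². Overall, the cross-section is a single solid region. Net area = 106.66 mm².

106.66 mm²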